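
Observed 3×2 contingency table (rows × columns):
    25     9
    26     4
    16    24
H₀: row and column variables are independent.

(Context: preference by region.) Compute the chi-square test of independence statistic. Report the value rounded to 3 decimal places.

test statistic = 18.116

Row totals [34, 30, 40], col totals [67, 37], n=104
χ² = (25−21.90)²/21.90 + (9−12.10)²/12.10 + (26−19.33)²/19.33 + (4−10.67)²/10.67 + (16−25.77)²/25.77 + (24−14.23)²/14.23 = 18.1164
df = 2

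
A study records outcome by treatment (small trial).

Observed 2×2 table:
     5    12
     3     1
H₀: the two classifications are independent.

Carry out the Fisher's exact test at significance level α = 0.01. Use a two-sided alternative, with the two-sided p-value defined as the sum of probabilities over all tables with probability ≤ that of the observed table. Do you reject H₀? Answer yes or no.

reject H₀: no

Margins: r₁=17, r₂=4, c₁=8, c₂=13, n=21
p_obs = C(17,5)·C(4,3)/C(21,8); sum pmf over tables with pmf ≤ p_obs
p-value (two-sided) = 0.25280
At α=0.01: p ≥ α → fail to reject H₀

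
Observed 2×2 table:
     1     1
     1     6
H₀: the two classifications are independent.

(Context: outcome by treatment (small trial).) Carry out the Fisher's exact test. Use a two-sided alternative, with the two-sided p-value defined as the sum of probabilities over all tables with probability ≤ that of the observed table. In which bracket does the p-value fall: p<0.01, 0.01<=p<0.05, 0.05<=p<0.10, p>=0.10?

Margins: r₁=2, r₂=7, c₁=2, c₂=7, n=9
p_obs = C(2,1)·C(7,1)/C(9,2); sum pmf over tables with pmf ≤ p_obs
p-value (two-sided) = 0.41667
→ bracket: p>=0.10

p-value bracket: p>=0.10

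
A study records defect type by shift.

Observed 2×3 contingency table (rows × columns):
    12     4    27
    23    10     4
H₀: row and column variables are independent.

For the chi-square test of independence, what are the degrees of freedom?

degrees of freedom = 2

df = (r−1)(c−1) = (2−1)·(3−1) = 2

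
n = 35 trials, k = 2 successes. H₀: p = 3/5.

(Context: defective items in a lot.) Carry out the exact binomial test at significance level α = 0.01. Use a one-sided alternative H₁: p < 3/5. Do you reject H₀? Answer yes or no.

Exact binomial: n=35, k=2, p₀=3/5=0.6000
P(X≤2) from Σ C(n,i)·p₀^i·(1−p₀)^(n−i)
p-value (one-sided, H₁ less) = 0.00000
At α=0.01: p < α → reject H₀

reject H₀: yes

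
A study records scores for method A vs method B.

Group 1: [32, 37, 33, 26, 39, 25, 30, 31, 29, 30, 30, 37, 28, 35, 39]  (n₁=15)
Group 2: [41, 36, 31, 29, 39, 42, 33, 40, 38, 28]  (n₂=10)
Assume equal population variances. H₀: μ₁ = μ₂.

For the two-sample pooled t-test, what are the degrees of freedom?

df = n₁ + n₂ − 2 = 15 + 10 − 2 = 23

degrees of freedom = 23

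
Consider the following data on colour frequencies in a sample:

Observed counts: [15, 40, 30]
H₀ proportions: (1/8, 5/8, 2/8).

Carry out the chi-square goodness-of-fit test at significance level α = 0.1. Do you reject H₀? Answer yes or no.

n = 85; E_i = n·p_i = [10.62, 53.12, 21.25]
χ² = (15−10.62)²/10.62 + (40−53.12)²/53.12 + (30−21.25)²/21.25 = 8.6471
df = 2
p-value (upper-tail) = 0.01325
At α=0.1: p < α → reject H₀

reject H₀: yes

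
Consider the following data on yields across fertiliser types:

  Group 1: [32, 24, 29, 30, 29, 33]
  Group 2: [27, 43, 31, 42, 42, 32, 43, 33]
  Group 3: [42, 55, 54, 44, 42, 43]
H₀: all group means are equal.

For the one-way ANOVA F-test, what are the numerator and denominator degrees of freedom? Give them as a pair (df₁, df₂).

degrees of freedom = [2, 17]

k = 3 groups, N = 20 total
df = (k−1, N−k) = (3−1, 20−3) = (2, 17)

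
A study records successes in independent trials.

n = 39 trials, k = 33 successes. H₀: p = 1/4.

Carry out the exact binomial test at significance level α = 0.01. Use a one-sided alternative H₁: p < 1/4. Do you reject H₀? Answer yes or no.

reject H₀: no

Exact binomial: n=39, k=33, p₀=1/4=0.2500
P(X≤33) from Σ C(n,i)·p₀^i·(1−p₀)^(n−i)
p-value (one-sided, H₁ less) = 1.00000
At α=0.01: p ≥ α → fail to reject H₀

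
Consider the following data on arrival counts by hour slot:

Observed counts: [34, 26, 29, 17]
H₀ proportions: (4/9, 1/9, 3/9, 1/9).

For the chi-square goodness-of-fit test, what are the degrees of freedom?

degrees of freedom = 3

df = k − 1 = 4 − 1 = 3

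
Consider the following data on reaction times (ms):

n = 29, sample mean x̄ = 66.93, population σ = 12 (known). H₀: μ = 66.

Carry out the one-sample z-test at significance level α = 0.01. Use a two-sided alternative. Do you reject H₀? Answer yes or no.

reject H₀: no

SE = σ/√n = 12/√29 = 2.2283
z = (x̄−μ₀)/SE = (66.93−66)/2.2283 = 0.4174
p-value (two-sided) = 0.67642
At α=0.01: p ≥ α → fail to reject H₀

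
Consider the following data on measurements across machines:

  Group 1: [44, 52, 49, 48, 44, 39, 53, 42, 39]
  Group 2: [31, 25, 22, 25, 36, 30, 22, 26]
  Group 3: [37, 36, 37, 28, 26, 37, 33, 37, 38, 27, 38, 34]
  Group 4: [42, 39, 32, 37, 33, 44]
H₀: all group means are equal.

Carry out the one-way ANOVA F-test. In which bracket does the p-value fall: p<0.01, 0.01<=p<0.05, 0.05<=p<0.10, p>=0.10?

Group means [45.56, 27.12, 34.00, 37.83], grand mean 36.057
SSB = Σnᵢ(x̄ᵢ−x̄)² = 1519.955; SSW = ΣΣ(x−x̄ᵢ)² = 719.931
MSB = 1519.955/3 = 506.6517; MSW = 719.931/31 = 23.2236
F = MSB/MSW = 21.8163
df = (3, 31)
p-value (upper-tail) = 0.00000
→ bracket: p<0.01

p-value bracket: p<0.01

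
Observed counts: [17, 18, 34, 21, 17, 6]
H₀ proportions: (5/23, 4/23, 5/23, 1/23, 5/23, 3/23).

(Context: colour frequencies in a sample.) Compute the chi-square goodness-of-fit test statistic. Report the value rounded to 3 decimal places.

test statistic = 66.278

n = 113; E_i = n·p_i = [24.57, 19.65, 24.57, 4.91, 24.57, 14.74]
χ² = (17−24.57)²/24.57 + (18−19.65)²/19.65 + (34−24.57)²/24.57 + (21−4.91)²/4.91 + (17−24.57)²/24.57 + (6−14.74)²/14.74 = 66.2779
df = 5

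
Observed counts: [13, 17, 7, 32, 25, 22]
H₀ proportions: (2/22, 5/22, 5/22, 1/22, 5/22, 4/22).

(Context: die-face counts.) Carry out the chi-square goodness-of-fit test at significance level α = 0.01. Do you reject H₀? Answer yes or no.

n = 116; E_i = n·p_i = [10.55, 26.36, 26.36, 5.27, 26.36, 21.09]
χ² = (13−10.55)²/10.55 + (17−26.36)²/26.36 + (7−26.36)²/26.36 + (32−5.27)²/5.27 + (25−26.36)²/26.36 + (22−21.09)²/21.09 = 153.7086
df = 5
p-value (upper-tail) = 0.00000
At α=0.01: p < α → reject H₀

reject H₀: yes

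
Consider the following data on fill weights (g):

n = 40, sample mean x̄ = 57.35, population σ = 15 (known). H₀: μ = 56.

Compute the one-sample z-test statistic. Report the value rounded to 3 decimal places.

test statistic = 0.569

SE = σ/√n = 15/√40 = 2.3717
z = (x̄−μ₀)/SE = (57.35−56)/2.3717 = 0.5692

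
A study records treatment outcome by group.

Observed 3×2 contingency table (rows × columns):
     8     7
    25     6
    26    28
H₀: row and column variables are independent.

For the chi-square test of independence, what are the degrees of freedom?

degrees of freedom = 2

df = (r−1)(c−1) = (3−1)·(2−1) = 2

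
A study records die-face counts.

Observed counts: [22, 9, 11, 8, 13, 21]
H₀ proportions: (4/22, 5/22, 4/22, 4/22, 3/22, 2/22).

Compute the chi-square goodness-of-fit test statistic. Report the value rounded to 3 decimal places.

n = 84; E_i = n·p_i = [15.27, 19.09, 15.27, 15.27, 11.45, 7.64]
χ² = (22−15.27)²/15.27 + (9−19.09)²/19.09 + (11−15.27)²/15.27 + (8−15.27)²/15.27 + (13−11.45)²/11.45 + (21−7.64)²/7.64 = 36.5504
df = 5

test statistic = 36.550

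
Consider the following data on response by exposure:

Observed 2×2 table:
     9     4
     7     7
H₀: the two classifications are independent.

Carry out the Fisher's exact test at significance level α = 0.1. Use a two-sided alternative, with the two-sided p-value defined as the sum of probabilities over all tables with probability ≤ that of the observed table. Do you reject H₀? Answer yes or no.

reject H₀: no

Margins: r₁=13, r₂=14, c₁=16, c₂=11, n=27
p_obs = C(13,9)·C(14,7)/C(27,16); sum pmf over tables with pmf ≤ p_obs
p-value (two-sided) = 0.44007
At α=0.1: p ≥ α → fail to reject H₀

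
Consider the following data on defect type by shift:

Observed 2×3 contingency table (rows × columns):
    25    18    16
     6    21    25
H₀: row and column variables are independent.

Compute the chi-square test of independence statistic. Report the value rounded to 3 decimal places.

test statistic = 13.464

Row totals [59, 52], col totals [31, 39, 41], n=111
χ² = (25−16.48)²/16.48 + (18−20.73)²/20.73 + (16−21.79)²/21.79 + (6−14.52)²/14.52 + (21−18.27)²/18.27 + (25−19.21)²/19.21 = 13.4636
df = 2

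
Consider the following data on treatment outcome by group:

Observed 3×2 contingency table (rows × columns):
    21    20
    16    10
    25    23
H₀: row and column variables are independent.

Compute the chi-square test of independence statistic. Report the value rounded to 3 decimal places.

Row totals [41, 26, 48], col totals [62, 53], n=115
χ² = (21−22.10)²/22.10 + (20−18.90)²/18.90 + (16−14.02)²/14.02 + (10−11.98)²/11.98 + (25−25.88)²/25.88 + (23−22.12)²/22.12 = 0.7928
df = 2

test statistic = 0.793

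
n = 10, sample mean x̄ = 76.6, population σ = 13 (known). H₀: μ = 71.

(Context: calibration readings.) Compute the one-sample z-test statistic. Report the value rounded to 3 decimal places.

SE = σ/√n = 13/√10 = 4.1110
z = (x̄−μ₀)/SE = (76.6−71)/4.1110 = 1.3622

test statistic = 1.362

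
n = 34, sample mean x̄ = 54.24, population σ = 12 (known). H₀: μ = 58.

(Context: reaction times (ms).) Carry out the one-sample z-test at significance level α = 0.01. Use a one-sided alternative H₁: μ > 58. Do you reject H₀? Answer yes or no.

SE = σ/√n = 12/√34 = 2.0580
z = (x̄−μ₀)/SE = (54.24−58)/2.0580 = -1.8270
p-value (one-sided, H₁ greater) = 0.96615
At α=0.01: p ≥ α → fail to reject H₀

reject H₀: no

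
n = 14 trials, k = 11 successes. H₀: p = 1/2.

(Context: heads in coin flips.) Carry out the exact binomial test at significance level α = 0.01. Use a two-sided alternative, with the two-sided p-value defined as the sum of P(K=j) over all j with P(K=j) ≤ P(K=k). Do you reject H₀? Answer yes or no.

reject H₀: no

Exact binomial: n=14, k=11, p₀=1/2=0.5000
P(X=j) = C(n,j)·p₀^j·(1−p₀)^(n−j); p = Σ P(X=j) over j with P(X=j) ≤ P(X=11)
p-value (two-sided) = 0.05737
At α=0.01: p ≥ α → fail to reject H₀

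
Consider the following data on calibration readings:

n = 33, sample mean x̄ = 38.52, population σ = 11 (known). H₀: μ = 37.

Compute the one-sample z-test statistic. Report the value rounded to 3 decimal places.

SE = σ/√n = 11/√33 = 1.9149
z = (x̄−μ₀)/SE = (38.52−37)/1.9149 = 0.7938

test statistic = 0.794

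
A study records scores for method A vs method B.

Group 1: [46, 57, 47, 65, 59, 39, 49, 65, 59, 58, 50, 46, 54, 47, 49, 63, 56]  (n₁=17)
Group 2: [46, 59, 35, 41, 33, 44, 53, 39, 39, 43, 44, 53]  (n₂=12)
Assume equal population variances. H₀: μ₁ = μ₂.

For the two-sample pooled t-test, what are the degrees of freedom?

df = n₁ + n₂ − 2 = 17 + 12 − 2 = 27

degrees of freedom = 27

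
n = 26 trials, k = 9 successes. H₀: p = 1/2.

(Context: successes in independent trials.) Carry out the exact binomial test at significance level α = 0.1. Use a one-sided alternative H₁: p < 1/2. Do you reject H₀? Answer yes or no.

reject H₀: yes

Exact binomial: n=26, k=9, p₀=1/2=0.5000
P(X≤9) from Σ C(n,i)·p₀^i·(1−p₀)^(n−i)
p-value (one-sided, H₁ less) = 0.08432
At α=0.1: p < α → reject H₀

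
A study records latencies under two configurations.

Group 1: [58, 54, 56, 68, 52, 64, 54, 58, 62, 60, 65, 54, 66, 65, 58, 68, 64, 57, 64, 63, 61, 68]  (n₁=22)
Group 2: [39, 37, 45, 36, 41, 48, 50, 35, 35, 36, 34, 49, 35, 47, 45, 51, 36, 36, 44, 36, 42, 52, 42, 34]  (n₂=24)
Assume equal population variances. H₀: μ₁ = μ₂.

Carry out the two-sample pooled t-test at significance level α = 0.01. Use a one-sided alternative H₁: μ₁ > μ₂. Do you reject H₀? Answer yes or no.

reject H₀: yes

x̄₁=60.864, s₁=5.036, n₁=22
x̄₂=41.042, s₂=6.061, n₂=24
s_p² = [21·5.036² + 23·6.061²]/44 = 31.3079
SE = √(s_p²·(1/22+1/24)) = 1.6515
t = (60.864−41.042)/1.6515 = 12.0021
df = 44
p-value (one-sided, H₁ greater) = 0.00000
At α=0.01: p < α → reject H₀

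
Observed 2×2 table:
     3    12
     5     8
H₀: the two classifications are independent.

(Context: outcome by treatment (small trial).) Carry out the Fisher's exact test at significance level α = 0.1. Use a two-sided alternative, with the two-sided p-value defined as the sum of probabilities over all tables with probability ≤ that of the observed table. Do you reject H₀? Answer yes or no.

reject H₀: no

Margins: r₁=15, r₂=13, c₁=8, c₂=20, n=28
p_obs = C(15,3)·C(13,5)/C(28,8); sum pmf over tables with pmf ≤ p_obs
p-value (two-sided) = 0.40966
At α=0.1: p ≥ α → fail to reject H₀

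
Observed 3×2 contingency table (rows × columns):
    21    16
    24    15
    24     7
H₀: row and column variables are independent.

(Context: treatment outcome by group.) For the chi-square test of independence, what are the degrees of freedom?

df = (r−1)(c−1) = (3−1)·(2−1) = 2

degrees of freedom = 2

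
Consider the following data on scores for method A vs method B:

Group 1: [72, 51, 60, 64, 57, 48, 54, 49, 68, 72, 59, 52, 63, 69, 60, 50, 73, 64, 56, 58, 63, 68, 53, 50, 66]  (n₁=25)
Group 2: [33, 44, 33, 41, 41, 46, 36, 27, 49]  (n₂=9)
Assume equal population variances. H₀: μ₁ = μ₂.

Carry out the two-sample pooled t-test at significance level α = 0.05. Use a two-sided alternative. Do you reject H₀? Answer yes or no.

reject H₀: yes

x̄₁=59.960, s₁=7.845, n₁=25
x̄₂=38.889, s₂=7.132, n₂=9
s_p² = [24·7.845² + 8·7.132²]/32 = 58.8703
SE = √(s_p²·(1/25+1/9)) = 2.9826
t = (59.960−38.889)/2.9826 = 7.0647
df = 32
p-value (two-sided) = 0.00000
At α=0.05: p < α → reject H₀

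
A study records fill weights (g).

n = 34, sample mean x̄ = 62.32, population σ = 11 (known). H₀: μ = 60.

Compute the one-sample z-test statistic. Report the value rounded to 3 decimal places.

SE = σ/√n = 11/√34 = 1.8865
z = (x̄−μ₀)/SE = (62.32−60)/1.8865 = 1.2298

test statistic = 1.230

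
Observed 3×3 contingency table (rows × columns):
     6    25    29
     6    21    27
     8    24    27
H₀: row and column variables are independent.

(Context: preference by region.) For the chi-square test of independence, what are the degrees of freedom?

degrees of freedom = 4

df = (r−1)(c−1) = (3−1)·(3−1) = 4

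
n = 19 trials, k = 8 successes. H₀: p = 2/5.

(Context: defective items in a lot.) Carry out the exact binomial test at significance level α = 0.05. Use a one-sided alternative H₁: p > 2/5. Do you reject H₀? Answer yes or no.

reject H₀: no

Exact binomial: n=19, k=8, p₀=2/5=0.4000
P(X≥8) from Σ C(n,i)·p₀^i·(1−p₀)^(n−i)
p-value (one-sided, H₁ greater) = 0.51222
At α=0.05: p ≥ α → fail to reject H₀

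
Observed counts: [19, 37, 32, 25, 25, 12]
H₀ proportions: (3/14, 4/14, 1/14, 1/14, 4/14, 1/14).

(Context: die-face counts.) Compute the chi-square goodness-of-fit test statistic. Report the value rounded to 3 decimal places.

n = 150; E_i = n·p_i = [32.14, 42.86, 10.71, 10.71, 42.86, 10.71]
χ² = (19−32.14)²/32.14 + (37−42.86)²/42.86 + (32−10.71)²/10.71 + (25−10.71)²/10.71 + (25−42.86)²/42.86 + (12−10.71)²/10.71 = 75.1044
df = 5

test statistic = 75.104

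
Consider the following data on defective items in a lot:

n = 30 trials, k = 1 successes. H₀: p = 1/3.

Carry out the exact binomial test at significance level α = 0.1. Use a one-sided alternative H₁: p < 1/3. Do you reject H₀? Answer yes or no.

Exact binomial: n=30, k=1, p₀=1/3=0.3333
P(X≤1) from Σ C(n,i)·p₀^i·(1−p₀)^(n−i)
p-value (one-sided, H₁ less) = 0.00008
At α=0.1: p < α → reject H₀

reject H₀: yes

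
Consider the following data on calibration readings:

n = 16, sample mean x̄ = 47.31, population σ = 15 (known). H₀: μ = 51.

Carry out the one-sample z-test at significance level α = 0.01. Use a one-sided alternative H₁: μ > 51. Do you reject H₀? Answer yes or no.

reject H₀: no

SE = σ/√n = 15/√16 = 3.7500
z = (x̄−μ₀)/SE = (47.31−51)/3.7500 = -0.9840
p-value (one-sided, H₁ greater) = 0.83744
At α=0.01: p ≥ α → fail to reject H₀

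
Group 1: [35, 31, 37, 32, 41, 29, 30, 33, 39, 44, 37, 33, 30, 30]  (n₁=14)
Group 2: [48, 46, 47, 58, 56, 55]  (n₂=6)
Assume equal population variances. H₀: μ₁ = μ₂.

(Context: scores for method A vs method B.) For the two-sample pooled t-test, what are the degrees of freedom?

df = n₁ + n₂ − 2 = 14 + 6 − 2 = 18

degrees of freedom = 18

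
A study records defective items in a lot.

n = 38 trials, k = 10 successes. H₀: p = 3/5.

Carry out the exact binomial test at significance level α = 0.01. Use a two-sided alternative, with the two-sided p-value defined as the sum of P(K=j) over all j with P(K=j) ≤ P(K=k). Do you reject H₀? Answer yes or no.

reject H₀: yes

Exact binomial: n=38, k=10, p₀=3/5=0.6000
P(X=j) = C(n,j)·p₀^j·(1−p₀)^(n−j); p = Σ P(X=j) over j with P(X=j) ≤ P(X=10)
p-value (two-sided) = 0.00004
At α=0.01: p < α → reject H₀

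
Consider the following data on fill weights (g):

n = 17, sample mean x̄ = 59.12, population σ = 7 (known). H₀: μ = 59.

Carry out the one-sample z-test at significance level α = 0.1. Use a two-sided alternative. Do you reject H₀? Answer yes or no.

SE = σ/√n = 7/√17 = 1.6977
z = (x̄−μ₀)/SE = (59.12−59)/1.6977 = 0.0707
p-value (two-sided) = 0.94365
At α=0.1: p ≥ α → fail to reject H₀

reject H₀: no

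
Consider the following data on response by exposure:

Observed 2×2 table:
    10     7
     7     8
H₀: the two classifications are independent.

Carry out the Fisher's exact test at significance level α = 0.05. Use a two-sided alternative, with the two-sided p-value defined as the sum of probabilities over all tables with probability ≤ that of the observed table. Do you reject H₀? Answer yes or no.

Margins: r₁=17, r₂=15, c₁=17, c₂=15, n=32
p_obs = C(17,10)·C(15,7)/C(32,17); sum pmf over tables with pmf ≤ p_obs
p-value (two-sided) = 0.72348
At α=0.05: p ≥ α → fail to reject H₀

reject H₀: no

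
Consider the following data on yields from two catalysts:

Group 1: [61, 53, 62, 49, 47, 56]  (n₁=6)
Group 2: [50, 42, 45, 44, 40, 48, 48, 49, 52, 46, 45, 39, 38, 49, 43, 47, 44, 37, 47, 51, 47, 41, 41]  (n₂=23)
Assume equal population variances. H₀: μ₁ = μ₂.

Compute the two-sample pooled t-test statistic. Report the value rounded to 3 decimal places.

x̄₁=54.667, s₁=6.154, n₁=6
x̄₂=44.913, s₂=4.231, n₂=23
s_p² = [5·6.154² + 22·4.231²]/27 = 21.5985
SE = √(s_p²·(1/6+1/23)) = 2.1304
t = (54.667−44.913)/2.1304 = 4.5782
df = 27

test statistic = 4.578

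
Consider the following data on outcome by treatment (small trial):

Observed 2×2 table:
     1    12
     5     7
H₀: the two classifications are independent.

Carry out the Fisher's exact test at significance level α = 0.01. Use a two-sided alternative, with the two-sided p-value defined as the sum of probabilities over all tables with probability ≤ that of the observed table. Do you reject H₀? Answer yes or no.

reject H₀: no

Margins: r₁=13, r₂=12, c₁=6, c₂=19, n=25
p_obs = C(13,1)·C(12,5)/C(25,6); sum pmf over tables with pmf ≤ p_obs
p-value (two-sided) = 0.07304
At α=0.01: p ≥ α → fail to reject H₀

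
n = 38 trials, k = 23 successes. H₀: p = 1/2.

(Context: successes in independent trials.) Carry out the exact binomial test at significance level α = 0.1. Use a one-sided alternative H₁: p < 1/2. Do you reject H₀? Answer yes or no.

reject H₀: no

Exact binomial: n=38, k=23, p₀=1/2=0.5000
P(X≤23) from Σ C(n,i)·p₀^i·(1−p₀)^(n−i)
p-value (one-sided, H₁ less) = 0.92835
At α=0.1: p ≥ α → fail to reject H₀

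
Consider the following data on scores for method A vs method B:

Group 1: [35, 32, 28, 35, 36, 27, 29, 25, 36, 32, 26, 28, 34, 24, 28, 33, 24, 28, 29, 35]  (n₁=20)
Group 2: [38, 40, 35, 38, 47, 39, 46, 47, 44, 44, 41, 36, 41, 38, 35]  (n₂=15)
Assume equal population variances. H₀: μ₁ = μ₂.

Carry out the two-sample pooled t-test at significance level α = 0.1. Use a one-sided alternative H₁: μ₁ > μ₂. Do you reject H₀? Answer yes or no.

x̄₁=30.200, s₁=4.099, n₁=20
x̄₂=40.600, s₂=4.154, n₂=15
s_p² = [19·4.099² + 14·4.154²]/33 = 16.9939
SE = √(s_p²·(1/20+1/15)) = 1.4081
t = (30.200−40.600)/1.4081 = -7.3861
df = 33
p-value (one-sided, H₁ greater) = 1.00000
At α=0.1: p ≥ α → fail to reject H₀

reject H₀: no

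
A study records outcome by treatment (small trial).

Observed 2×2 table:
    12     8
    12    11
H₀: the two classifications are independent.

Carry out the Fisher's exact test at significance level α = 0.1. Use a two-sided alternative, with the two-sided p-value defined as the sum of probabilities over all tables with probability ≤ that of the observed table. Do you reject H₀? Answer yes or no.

Margins: r₁=20, r₂=23, c₁=24, c₂=19, n=43
p_obs = C(20,12)·C(23,12)/C(43,24); sum pmf over tables with pmf ≤ p_obs
p-value (two-sided) = 0.75995
At α=0.1: p ≥ α → fail to reject H₀

reject H₀: no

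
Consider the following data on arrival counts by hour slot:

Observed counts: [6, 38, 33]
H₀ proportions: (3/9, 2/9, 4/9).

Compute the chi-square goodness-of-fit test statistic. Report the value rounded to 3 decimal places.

test statistic = 40.614

n = 77; E_i = n·p_i = [25.67, 17.11, 34.22]
χ² = (6−25.67)²/25.67 + (38−17.11)²/17.11 + (33−34.22)²/34.22 = 40.6136
df = 2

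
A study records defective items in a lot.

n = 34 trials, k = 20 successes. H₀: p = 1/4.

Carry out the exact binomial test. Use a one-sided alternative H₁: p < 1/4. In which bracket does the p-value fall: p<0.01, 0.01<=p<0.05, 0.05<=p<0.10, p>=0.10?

p-value bracket: p>=0.10

Exact binomial: n=34, k=20, p₀=1/4=0.2500
P(X≤20) from Σ C(n,i)·p₀^i·(1−p₀)^(n−i)
p-value (one-sided, H₁ less) = 0.99999
→ bracket: p>=0.10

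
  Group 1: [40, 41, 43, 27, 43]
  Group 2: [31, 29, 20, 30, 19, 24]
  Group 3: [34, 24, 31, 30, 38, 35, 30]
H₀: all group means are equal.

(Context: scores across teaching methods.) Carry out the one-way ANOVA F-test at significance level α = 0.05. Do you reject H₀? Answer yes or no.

Group means [38.80, 25.50, 31.71], grand mean 31.611
SSB = Σnᵢ(x̄ᵢ−x̄)² = 482.549; SSW = ΣΣ(x−x̄ᵢ)² = 439.729
MSB = 482.549/2 = 241.2746; MSW = 439.729/15 = 29.3152
F = MSB/MSW = 8.2303
df = (2, 15)
p-value (upper-tail) = 0.00387
At α=0.05: p < α → reject H₀

reject H₀: yes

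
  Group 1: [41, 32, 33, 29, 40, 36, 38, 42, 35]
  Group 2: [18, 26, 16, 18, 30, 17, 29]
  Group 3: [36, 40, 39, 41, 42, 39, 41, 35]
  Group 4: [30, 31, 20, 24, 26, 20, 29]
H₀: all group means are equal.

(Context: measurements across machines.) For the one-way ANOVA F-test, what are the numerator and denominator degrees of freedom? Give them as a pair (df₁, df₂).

k = 4 groups, N = 31 total
df = (k−1, N−k) = (4−1, 31−4) = (3, 27)

degrees of freedom = [3, 27]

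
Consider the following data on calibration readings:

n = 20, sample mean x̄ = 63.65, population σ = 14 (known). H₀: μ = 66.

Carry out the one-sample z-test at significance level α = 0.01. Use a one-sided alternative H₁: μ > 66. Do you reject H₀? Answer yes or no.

SE = σ/√n = 14/√20 = 3.1305
z = (x̄−μ₀)/SE = (63.65−66)/3.1305 = -0.7507
p-value (one-sided, H₁ greater) = 0.77358
At α=0.01: p ≥ α → fail to reject H₀

reject H₀: no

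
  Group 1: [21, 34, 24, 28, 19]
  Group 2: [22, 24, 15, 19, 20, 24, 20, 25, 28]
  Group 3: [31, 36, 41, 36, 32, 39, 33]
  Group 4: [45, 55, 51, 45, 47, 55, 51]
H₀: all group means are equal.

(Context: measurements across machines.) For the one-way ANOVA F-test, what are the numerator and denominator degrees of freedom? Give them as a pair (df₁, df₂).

k = 4 groups, N = 28 total
df = (k−1, N−k) = (4−1, 28−4) = (3, 24)

degrees of freedom = [3, 24]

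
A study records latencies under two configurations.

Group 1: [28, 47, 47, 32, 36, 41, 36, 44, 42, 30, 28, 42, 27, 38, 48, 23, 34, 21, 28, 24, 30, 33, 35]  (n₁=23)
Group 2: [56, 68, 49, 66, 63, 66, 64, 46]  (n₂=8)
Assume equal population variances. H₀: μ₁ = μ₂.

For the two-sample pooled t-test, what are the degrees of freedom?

df = n₁ + n₂ − 2 = 23 + 8 − 2 = 29

degrees of freedom = 29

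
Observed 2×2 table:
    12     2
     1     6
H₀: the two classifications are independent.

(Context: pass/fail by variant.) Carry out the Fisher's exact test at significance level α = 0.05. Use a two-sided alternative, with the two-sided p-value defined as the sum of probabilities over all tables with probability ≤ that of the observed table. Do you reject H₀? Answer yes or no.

reject H₀: yes

Margins: r₁=14, r₂=7, c₁=13, c₂=8, n=21
p_obs = C(14,12)·C(7,1)/C(21,13); sum pmf over tables with pmf ≤ p_obs
p-value (two-sided) = 0.00320
At α=0.05: p < α → reject H₀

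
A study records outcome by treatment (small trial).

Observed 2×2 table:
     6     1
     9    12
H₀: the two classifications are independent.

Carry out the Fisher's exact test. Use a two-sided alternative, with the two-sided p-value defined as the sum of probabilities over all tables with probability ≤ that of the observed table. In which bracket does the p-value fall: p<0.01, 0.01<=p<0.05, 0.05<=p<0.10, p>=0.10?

Margins: r₁=7, r₂=21, c₁=15, c₂=13, n=28
p_obs = C(7,6)·C(21,9)/C(28,15); sum pmf over tables with pmf ≤ p_obs
p-value (two-sided) = 0.08357
→ bracket: 0.05<=p<0.10

p-value bracket: 0.05<=p<0.10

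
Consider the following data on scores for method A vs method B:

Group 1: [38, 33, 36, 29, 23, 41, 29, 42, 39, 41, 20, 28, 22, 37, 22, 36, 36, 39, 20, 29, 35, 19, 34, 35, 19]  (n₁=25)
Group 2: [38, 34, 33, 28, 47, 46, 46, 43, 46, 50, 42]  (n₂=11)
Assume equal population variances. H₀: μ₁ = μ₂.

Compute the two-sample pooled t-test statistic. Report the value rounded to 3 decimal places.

x̄₁=31.280, s₁=7.716, n₁=25
x̄₂=41.182, s₂=6.983, n₂=11
s_p² = [24·7.716² + 10·6.983²]/34 = 56.3728
SE = √(s_p²·(1/25+1/11)) = 2.7166
t = (31.280−41.182)/2.7166 = -3.6450
df = 34

test statistic = -3.645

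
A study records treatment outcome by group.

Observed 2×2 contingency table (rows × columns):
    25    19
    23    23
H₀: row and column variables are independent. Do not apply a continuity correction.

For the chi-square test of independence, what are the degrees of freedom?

degrees of freedom = 1

df = (r−1)(c−1) = (2−1)·(2−1) = 1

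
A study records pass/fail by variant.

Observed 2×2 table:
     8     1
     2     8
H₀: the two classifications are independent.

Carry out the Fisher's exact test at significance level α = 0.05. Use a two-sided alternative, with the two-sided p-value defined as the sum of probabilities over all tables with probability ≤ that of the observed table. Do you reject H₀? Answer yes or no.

Margins: r₁=9, r₂=10, c₁=10, c₂=9, n=19
p_obs = C(9,8)·C(10,2)/C(19,10); sum pmf over tables with pmf ≤ p_obs
p-value (two-sided) = 0.00548
At α=0.05: p < α → reject H₀

reject H₀: yes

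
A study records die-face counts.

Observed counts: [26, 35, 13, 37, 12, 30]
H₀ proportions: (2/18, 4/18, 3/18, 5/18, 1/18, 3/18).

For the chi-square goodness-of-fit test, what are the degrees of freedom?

degrees of freedom = 5

df = k − 1 = 6 − 1 = 5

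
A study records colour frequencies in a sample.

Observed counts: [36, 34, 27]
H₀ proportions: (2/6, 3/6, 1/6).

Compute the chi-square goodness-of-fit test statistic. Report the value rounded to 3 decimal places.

test statistic = 12.010

n = 97; E_i = n·p_i = [32.33, 48.50, 16.17]
χ² = (36−32.33)²/32.33 + (34−48.50)²/48.50 + (27−16.17)²/16.17 = 12.0103
df = 2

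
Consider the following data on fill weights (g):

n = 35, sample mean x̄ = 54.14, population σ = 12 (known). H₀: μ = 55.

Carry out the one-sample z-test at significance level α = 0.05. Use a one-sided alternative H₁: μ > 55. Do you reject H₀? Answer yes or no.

SE = σ/√n = 12/√35 = 2.0284
z = (x̄−μ₀)/SE = (54.14−55)/2.0284 = -0.4240
p-value (one-sided, H₁ greater) = 0.66421
At α=0.05: p ≥ α → fail to reject H₀

reject H₀: no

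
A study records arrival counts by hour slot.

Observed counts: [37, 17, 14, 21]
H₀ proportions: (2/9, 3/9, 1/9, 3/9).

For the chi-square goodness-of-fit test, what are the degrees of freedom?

degrees of freedom = 3

df = k − 1 = 4 − 1 = 3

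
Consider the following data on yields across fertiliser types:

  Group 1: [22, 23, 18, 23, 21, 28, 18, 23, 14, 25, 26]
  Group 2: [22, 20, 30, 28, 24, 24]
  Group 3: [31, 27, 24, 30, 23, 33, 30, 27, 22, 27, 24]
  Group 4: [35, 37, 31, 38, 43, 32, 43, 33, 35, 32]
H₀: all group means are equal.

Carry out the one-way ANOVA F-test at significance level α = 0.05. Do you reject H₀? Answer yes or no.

reject H₀: yes

Group means [21.91, 24.67, 27.09, 35.90], grand mean 27.526
SSB = Σnᵢ(x̄ᵢ−x̄)² = 1099.422; SSW = ΣΣ(x−x̄ᵢ)² = 530.052
MSB = 1099.422/3 = 366.4741; MSW = 530.052/34 = 15.5898
F = MSB/MSW = 23.5074
df = (3, 34)
p-value (upper-tail) = 0.00000
At α=0.05: p < α → reject H₀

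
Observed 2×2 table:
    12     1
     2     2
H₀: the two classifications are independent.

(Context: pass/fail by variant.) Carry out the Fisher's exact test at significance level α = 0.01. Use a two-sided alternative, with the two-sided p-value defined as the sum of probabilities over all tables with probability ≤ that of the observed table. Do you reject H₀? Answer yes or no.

reject H₀: no

Margins: r₁=13, r₂=4, c₁=14, c₂=3, n=17
p_obs = C(13,12)·C(4,2)/C(17,14); sum pmf over tables with pmf ≤ p_obs
p-value (two-sided) = 0.12059
At α=0.01: p ≥ α → fail to reject H₀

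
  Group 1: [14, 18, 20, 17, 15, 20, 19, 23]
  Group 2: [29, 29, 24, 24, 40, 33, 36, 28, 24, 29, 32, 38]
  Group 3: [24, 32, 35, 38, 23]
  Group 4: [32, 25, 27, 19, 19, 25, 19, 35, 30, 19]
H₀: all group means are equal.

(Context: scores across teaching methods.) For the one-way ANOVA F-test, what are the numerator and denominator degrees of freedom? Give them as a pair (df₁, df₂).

degrees of freedom = [3, 31]

k = 4 groups, N = 35 total
df = (k−1, N−k) = (4−1, 35−4) = (3, 31)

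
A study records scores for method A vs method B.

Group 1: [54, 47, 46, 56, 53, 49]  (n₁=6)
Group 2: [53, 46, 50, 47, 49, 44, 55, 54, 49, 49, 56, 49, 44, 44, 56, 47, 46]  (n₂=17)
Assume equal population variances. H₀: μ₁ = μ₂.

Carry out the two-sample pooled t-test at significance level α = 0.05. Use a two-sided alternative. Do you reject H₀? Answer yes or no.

x̄₁=50.833, s₁=4.070, n₁=6
x̄₂=49.294, s₂=4.150, n₂=17
s_p² = [5·4.070² + 16·4.150²]/21 = 17.0649
SE = √(s_p²·(1/6+1/17)) = 1.9616
t = (50.833−49.294)/1.9616 = 0.7847
df = 21
p-value (two-sided) = 0.44141
At α=0.05: p ≥ α → fail to reject H₀

reject H₀: no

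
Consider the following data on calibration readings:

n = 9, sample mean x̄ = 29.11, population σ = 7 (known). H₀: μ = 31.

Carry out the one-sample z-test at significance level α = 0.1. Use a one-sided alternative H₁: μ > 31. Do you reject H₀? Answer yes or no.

SE = σ/√n = 7/√9 = 2.3333
z = (x̄−μ₀)/SE = (29.11−31)/2.3333 = -0.8100
p-value (one-sided, H₁ greater) = 0.79103
At α=0.1: p ≥ α → fail to reject H₀

reject H₀: no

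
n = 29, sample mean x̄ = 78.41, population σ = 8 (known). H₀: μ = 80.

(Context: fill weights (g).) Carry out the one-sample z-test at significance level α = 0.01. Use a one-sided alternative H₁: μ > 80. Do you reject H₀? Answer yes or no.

SE = σ/√n = 8/√29 = 1.4856
z = (x̄−μ₀)/SE = (78.41−80)/1.4856 = -1.0703
p-value (one-sided, H₁ greater) = 0.85776
At α=0.01: p ≥ α → fail to reject H₀

reject H₀: no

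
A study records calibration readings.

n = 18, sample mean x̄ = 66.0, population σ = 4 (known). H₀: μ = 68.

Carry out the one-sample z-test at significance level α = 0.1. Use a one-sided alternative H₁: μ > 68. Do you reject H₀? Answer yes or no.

SE = σ/√n = 4/√18 = 0.9428
z = (x̄−μ₀)/SE = (66.0−68)/0.9428 = -2.1213
p-value (one-sided, H₁ greater) = 0.98305
At α=0.1: p ≥ α → fail to reject H₀

reject H₀: no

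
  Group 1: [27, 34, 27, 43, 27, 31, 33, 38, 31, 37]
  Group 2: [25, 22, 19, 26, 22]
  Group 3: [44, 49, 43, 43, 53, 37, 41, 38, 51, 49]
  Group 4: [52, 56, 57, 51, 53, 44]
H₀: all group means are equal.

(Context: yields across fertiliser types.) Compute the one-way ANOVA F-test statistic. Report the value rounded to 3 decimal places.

Group means [32.80, 22.80, 44.80, 52.17], grand mean 38.806
SSB = Σnᵢ(x̄ᵢ−x̄)² = 3072.005; SSW = ΣΣ(x−x̄ᵢ)² = 664.833
MSB = 3072.005/3 = 1024.0018; MSW = 664.833/27 = 24.6235
F = MSB/MSW = 41.5864
df = (3, 27)

test statistic = 41.586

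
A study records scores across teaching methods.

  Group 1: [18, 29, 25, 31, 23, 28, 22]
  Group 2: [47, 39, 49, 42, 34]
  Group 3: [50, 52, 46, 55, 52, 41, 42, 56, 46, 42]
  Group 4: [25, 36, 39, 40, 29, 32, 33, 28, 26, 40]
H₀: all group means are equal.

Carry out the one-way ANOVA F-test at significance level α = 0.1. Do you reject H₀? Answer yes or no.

reject H₀: yes

Group means [25.14, 42.20, 48.20, 32.80], grand mean 37.406
SSB = Σnᵢ(x̄ᵢ−x̄)² = 2544.862; SSW = ΣΣ(x−x̄ᵢ)² = 844.857
MSB = 2544.862/3 = 848.2872; MSW = 844.857/28 = 30.1735
F = MSB/MSW = 28.1137
df = (3, 28)
p-value (upper-tail) = 0.00000
At α=0.1: p < α → reject H₀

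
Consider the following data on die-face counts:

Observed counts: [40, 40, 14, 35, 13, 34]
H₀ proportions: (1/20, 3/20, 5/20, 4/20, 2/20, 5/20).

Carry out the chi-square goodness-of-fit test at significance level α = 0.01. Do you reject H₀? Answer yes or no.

n = 176; E_i = n·p_i = [8.80, 26.40, 44.00, 35.20, 17.60, 44.00]
χ² = (40−8.80)²/8.80 + (40−26.40)²/26.40 + (14−44.00)²/44.00 + (35−35.20)²/35.20 + (13−17.60)²/17.60 + (34−44.00)²/44.00 = 141.5549
df = 5
p-value (upper-tail) = 0.00000
At α=0.01: p < α → reject H₀

reject H₀: yes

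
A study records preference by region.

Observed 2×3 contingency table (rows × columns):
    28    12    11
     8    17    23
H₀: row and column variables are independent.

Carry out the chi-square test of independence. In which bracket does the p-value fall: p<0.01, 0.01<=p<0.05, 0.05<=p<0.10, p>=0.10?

p-value bracket: p<0.01

Row totals [51, 48], col totals [36, 29, 34], n=99
χ² = (28−18.55)²/18.55 + (12−14.94)²/14.94 + (11−17.52)²/17.52 + (8−17.45)²/17.45 + (17−14.06)²/14.06 + (23−16.48)²/16.48 = 16.1324
df = 2
p-value (upper-tail) = 0.00031
→ bracket: p<0.01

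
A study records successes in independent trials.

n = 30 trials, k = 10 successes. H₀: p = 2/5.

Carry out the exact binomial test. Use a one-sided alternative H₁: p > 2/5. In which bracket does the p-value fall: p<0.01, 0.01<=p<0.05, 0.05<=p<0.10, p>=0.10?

p-value bracket: p>=0.10

Exact binomial: n=30, k=10, p₀=2/5=0.4000
P(X≥10) from Σ C(n,i)·p₀^i·(1−p₀)^(n−i)
p-value (one-sided, H₁ greater) = 0.82371
→ bracket: p>=0.10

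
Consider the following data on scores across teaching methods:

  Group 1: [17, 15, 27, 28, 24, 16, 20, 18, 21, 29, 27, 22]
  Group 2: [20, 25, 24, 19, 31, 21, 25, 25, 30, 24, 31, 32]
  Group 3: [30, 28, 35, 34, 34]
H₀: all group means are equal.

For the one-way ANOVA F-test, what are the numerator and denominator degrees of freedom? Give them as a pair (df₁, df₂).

k = 3 groups, N = 29 total
df = (k−1, N−k) = (3−1, 29−3) = (2, 26)

degrees of freedom = [2, 26]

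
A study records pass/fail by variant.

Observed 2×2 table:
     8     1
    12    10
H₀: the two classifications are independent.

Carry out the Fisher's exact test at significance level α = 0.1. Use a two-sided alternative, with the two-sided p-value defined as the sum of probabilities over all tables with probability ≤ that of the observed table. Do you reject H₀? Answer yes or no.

reject H₀: no

Margins: r₁=9, r₂=22, c₁=20, c₂=11, n=31
p_obs = C(9,8)·C(22,12)/C(31,20); sum pmf over tables with pmf ≤ p_obs
p-value (two-sided) = 0.10647
At α=0.1: p ≥ α → fail to reject H₀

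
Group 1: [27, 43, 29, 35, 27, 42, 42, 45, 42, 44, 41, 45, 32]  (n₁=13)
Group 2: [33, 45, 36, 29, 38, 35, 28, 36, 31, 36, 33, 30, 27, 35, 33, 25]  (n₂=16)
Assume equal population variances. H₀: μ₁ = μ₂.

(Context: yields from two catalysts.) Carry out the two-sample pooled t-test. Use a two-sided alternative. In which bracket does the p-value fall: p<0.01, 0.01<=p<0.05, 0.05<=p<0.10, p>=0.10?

p-value bracket: 0.01<=p<0.05

x̄₁=38.000, s₁=6.976, n₁=13
x̄₂=33.125, s₂=4.884, n₂=16
s_p² = [12·6.976² + 15·4.884²]/27 = 34.8796
SE = √(s_p²·(1/13+1/16)) = 2.2052
t = (38.000−33.125)/2.2052 = 2.2107
df = 27
p-value (two-sided) = 0.03572
→ bracket: 0.01<=p<0.05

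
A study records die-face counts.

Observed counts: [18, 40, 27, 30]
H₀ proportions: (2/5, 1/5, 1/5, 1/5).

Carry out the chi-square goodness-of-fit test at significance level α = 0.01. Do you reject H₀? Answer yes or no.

reject H₀: yes

n = 115; E_i = n·p_i = [46.00, 23.00, 23.00, 23.00]
χ² = (18−46.00)²/46.00 + (40−23.00)²/23.00 + (27−23.00)²/23.00 + (30−23.00)²/23.00 = 32.4348
df = 3
p-value (upper-tail) = 0.00000
At α=0.01: p < α → reject H₀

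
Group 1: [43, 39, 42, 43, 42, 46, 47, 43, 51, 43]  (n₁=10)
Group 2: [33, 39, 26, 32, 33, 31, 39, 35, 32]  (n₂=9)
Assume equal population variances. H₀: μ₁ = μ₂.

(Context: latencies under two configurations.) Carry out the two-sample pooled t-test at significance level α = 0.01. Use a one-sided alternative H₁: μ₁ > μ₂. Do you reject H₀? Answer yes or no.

reject H₀: yes

x̄₁=43.900, s₁=3.315, n₁=10
x̄₂=33.333, s₂=4.031, n₂=9
s_p² = [9·3.315² + 8·4.031²]/17 = 13.4647
SE = √(s_p²·(1/10+1/9)) = 1.6860
t = (43.900−33.333)/1.6860 = 6.2674
df = 17
p-value (one-sided, H₁ greater) = 0.00000
At α=0.01: p < α → reject H₀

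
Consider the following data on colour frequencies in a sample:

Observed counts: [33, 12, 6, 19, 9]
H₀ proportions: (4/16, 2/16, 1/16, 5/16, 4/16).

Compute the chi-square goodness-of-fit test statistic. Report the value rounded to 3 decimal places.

test statistic = 16.737

n = 79; E_i = n·p_i = [19.75, 9.88, 4.94, 24.69, 19.75]
χ² = (33−19.75)²/19.75 + (12−9.88)²/9.88 + (6−4.94)²/4.94 + (19−24.69)²/24.69 + (9−19.75)²/19.75 = 16.7367
df = 4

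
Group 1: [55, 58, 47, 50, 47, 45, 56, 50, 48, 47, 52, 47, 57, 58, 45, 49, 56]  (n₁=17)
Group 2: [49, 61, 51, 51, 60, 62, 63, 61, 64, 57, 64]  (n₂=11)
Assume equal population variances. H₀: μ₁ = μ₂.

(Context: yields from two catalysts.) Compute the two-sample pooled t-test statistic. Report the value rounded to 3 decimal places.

test statistic = -3.810

x̄₁=51.000, s₁=4.690, n₁=17
x̄₂=58.455, s₂=5.592, n₂=11
s_p² = [16·4.690² + 10·5.592²]/26 = 25.5664
SE = √(s_p²·(1/17+1/11)) = 1.9566
t = (51.000−58.455)/1.9566 = -3.8100
df = 26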